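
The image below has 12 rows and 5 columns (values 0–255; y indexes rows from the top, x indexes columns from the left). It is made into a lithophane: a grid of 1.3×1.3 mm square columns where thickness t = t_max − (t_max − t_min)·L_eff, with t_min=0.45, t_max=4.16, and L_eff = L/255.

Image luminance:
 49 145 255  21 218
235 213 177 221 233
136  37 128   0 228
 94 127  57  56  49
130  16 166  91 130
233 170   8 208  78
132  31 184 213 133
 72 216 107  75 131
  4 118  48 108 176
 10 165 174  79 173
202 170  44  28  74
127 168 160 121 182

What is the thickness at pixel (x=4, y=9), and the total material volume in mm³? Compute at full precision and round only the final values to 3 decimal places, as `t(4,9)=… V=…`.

t(4,9)=1.643 V=236.579

span = t_max - t_min = 4.16 - 0.45 = 3.710
L(4,9) = 173, L_eff = 173/255 = 0.678431
t(4,9) = 4.16 - 3.710·0.678431 = 1.643
Σt over all 12·5 pixels = 1784843/12750 ≈ 139.9876863
V = pitch²·Σt = 1.3²·1784843/12750 = 236.579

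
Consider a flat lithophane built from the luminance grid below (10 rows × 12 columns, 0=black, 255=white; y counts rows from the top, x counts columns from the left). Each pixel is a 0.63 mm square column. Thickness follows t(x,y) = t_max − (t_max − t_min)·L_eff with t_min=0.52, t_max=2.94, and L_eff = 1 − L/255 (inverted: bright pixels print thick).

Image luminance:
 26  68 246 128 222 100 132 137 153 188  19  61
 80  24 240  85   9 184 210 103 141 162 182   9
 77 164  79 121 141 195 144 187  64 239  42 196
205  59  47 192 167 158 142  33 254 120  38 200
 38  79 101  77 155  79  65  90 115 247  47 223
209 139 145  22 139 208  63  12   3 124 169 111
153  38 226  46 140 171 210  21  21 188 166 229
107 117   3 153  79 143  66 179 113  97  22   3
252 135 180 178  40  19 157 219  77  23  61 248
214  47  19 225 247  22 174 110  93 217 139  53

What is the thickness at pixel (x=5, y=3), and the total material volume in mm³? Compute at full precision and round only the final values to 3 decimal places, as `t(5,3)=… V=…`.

span = t_max - t_min = 2.94 - 0.52 = 2.420
L(5,3) = 158, L_eff = 1 - 158/255 = 0.380392 (inverted)
t(5,3) = 2.94 - 2.420·0.380392 = 2.019
Σt over all 10·12 pixels = 857011/4250 ≈ 201.6496471
V = pitch²·Σt = 0.63²·857011/4250 = 80.035

t(5,3)=2.019 V=80.035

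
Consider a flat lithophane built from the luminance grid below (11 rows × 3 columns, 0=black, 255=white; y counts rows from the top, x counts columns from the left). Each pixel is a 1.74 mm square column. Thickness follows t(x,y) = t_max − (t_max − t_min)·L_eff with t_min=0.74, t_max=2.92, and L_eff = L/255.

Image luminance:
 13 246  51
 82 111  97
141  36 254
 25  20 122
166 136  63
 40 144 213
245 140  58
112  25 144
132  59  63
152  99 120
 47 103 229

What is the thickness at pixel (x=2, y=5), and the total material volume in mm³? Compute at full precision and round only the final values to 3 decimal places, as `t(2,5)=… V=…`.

t(2,5)=1.099 V=196.283

span = t_max - t_min = 2.92 - 0.74 = 2.180
L(2,5) = 213, L_eff = 213/255 = 0.835294
t(2,5) = 2.92 - 2.180·0.835294 = 1.099
Σt over all 11·3 pixels = 413299/6375 ≈ 64.8312157
V = pitch²·Σt = 1.74²·413299/6375 = 196.283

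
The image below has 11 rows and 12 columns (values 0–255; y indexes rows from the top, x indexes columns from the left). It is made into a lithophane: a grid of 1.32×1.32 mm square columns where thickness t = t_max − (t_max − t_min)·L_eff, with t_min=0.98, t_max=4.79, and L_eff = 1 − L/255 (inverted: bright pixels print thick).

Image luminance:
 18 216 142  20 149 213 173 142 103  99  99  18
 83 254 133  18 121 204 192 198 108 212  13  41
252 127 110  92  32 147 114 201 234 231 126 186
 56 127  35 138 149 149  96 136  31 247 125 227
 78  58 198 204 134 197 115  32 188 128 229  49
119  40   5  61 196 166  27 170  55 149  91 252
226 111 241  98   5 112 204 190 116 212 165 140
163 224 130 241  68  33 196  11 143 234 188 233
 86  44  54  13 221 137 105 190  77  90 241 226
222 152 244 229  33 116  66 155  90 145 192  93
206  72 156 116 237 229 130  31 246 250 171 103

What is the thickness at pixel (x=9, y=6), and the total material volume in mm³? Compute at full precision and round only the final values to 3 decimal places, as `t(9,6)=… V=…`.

t(9,6)=4.148 V=697.384

span = t_max - t_min = 4.79 - 0.98 = 3.810
L(9,6) = 212, L_eff = 1 - 212/255 = 0.168627 (inverted)
t(9,6) = 4.79 - 3.810·0.168627 = 4.148
Σt over all 11·12 pixels = 340207/850 ≈ 400.2435294
V = pitch²·Σt = 1.32²·340207/850 = 697.384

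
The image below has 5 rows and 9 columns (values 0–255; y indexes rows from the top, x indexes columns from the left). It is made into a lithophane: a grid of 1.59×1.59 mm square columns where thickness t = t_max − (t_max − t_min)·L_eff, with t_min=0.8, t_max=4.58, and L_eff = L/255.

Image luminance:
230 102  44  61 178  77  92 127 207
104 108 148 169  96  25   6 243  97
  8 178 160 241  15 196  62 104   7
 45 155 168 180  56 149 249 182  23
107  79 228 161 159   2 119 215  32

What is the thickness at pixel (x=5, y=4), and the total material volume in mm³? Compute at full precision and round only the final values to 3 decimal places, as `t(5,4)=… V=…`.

span = t_max - t_min = 4.58 - 0.8 = 3.780
L(5,4) = 2, L_eff = 2/255 = 0.007843
t(5,4) = 4.58 - 3.780·0.007843 = 4.550
Σt over all 5·9 pixels = 536103/4250 ≈ 126.1418824
V = pitch²·Σt = 1.59²·536103/4250 = 318.899

t(5,4)=4.550 V=318.899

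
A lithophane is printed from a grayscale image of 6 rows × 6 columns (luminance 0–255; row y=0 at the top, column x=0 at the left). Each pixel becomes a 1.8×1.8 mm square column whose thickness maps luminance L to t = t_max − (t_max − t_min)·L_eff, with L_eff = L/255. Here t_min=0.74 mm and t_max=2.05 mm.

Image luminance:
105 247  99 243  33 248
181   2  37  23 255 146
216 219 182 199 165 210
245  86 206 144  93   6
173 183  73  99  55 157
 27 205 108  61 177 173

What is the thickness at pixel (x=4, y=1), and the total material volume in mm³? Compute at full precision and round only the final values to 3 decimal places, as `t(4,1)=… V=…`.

t(4,1)=0.740 V=154.540

span = t_max - t_min = 2.05 - 0.74 = 1.310
L(4,1) = 255, L_eff = 255/255 = 1.000000
t(4,1) = 2.05 - 1.310·1.000000 = 0.740
Σt over all 6·6 pixels = 1216289/25500 ≈ 47.6976078
V = pitch²·Σt = 1.8²·1216289/25500 = 154.540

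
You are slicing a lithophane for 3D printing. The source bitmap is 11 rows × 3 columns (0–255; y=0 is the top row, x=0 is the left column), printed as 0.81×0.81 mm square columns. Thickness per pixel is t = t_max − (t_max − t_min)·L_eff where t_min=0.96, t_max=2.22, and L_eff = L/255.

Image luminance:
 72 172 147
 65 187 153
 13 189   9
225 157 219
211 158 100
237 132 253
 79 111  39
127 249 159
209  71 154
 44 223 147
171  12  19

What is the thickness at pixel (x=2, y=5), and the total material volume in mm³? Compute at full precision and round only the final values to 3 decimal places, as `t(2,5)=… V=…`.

span = t_max - t_min = 2.22 - 0.96 = 1.260
L(2,5) = 253, L_eff = 253/255 = 0.992157
t(2,5) = 2.22 - 1.260·0.992157 = 0.970
Σt over all 11·3 pixels = 108291/2125 ≈ 50.9604706
V = pitch²·Σt = 0.81²·108291/2125 = 33.435

t(2,5)=0.970 V=33.435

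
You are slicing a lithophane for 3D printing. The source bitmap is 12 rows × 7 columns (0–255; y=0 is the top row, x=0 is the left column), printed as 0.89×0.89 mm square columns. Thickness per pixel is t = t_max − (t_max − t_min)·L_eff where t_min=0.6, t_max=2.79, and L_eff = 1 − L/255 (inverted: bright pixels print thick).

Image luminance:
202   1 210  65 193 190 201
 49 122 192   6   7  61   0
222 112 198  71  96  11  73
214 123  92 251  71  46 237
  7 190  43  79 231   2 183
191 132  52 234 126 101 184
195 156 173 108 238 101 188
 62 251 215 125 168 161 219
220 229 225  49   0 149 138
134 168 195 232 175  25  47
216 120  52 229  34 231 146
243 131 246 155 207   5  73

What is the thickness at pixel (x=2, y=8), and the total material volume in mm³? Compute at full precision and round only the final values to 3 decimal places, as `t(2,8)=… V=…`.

t(2,8)=2.532 V=118.187

span = t_max - t_min = 2.79 - 0.6 = 2.190
L(2,8) = 225, L_eff = 1 - 225/255 = 0.117647 (inverted)
t(2,8) = 2.79 - 2.190·0.117647 = 2.532
Σt over all 12·7 pixels = 253653/1700 ≈ 149.2076471
V = pitch²·Σt = 0.89²·253653/1700 = 118.187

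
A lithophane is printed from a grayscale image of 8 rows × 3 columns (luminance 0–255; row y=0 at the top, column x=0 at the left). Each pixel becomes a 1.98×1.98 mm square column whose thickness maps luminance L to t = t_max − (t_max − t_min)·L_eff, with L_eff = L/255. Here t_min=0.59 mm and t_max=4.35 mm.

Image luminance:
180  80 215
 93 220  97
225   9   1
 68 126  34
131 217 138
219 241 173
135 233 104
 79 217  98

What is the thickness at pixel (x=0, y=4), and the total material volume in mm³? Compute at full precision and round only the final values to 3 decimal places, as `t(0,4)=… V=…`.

span = t_max - t_min = 4.35 - 0.59 = 3.760
L(0,4) = 131, L_eff = 131/255 = 0.513725
t(0,4) = 4.35 - 3.760·0.513725 = 2.418
Σt over all 8·3 pixels = 117416/2125 ≈ 55.2545882
V = pitch²·Σt = 1.98²·117416/2125 = 216.620

t(0,4)=2.418 V=216.620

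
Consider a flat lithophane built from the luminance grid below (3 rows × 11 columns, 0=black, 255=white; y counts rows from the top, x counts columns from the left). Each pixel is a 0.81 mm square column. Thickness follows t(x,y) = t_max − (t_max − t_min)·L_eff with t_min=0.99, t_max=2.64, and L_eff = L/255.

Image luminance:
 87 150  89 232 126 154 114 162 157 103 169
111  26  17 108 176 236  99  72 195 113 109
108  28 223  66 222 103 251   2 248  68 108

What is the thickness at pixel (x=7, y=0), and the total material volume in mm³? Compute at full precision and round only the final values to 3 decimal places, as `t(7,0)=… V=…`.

t(7,0)=1.592 V=39.193

span = t_max - t_min = 2.64 - 0.99 = 1.650
L(7,0) = 162, L_eff = 162/255 = 0.635294
t(7,0) = 2.64 - 1.650·0.635294 = 1.592
Σt over all 3·11 pixels = 25388/425 ≈ 59.7364706
V = pitch²·Σt = 0.81²·25388/425 = 39.193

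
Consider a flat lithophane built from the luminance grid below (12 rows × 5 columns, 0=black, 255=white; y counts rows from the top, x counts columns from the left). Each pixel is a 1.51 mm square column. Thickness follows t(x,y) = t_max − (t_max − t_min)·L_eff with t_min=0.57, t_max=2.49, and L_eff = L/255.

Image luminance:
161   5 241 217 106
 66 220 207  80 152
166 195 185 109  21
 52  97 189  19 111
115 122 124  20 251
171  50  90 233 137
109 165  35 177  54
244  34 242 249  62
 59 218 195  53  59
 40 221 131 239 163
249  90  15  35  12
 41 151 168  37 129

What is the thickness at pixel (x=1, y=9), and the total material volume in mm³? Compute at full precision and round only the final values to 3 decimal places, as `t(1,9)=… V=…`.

t(1,9)=0.826 V=210.378

span = t_max - t_min = 2.49 - 0.57 = 1.920
L(1,9) = 221, L_eff = 221/255 = 0.866667
t(1,9) = 2.49 - 1.920·0.866667 = 0.826
Σt over all 12·5 pixels = 196067/2125 ≈ 92.2668235
V = pitch²·Σt = 1.51²·196067/2125 = 210.378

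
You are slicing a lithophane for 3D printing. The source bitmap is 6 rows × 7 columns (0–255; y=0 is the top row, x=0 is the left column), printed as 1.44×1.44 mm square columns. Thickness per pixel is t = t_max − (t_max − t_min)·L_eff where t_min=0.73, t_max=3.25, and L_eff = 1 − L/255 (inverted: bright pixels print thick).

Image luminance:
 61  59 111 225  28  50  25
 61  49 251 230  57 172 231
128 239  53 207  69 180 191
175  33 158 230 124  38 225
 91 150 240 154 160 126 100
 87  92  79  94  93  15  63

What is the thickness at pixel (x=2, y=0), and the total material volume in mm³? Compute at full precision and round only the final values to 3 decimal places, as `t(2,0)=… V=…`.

span = t_max - t_min = 3.25 - 0.73 = 2.520
L(2,0) = 111, L_eff = 1 - 111/255 = 0.564706 (inverted)
t(2,0) = 3.25 - 2.520·0.564706 = 1.827
Σt over all 6·7 pixels = 348873/4250 ≈ 82.0877647
V = pitch²·Σt = 1.44²·348873/4250 = 170.217

t(2,0)=1.827 V=170.217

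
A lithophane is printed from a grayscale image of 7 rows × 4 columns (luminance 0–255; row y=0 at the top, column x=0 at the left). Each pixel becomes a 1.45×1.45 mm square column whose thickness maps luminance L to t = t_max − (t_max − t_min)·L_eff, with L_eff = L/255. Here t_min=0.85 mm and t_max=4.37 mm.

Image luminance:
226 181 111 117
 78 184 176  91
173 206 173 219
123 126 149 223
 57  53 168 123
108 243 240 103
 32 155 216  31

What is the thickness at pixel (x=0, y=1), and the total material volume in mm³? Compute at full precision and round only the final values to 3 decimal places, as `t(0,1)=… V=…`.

t(0,1)=3.293 V=138.704

span = t_max - t_min = 4.37 - 0.85 = 3.520
L(0,1) = 78, L_eff = 78/255 = 0.305882
t(0,1) = 4.37 - 3.520·0.305882 = 3.293
Σt over all 7·4 pixels = 84113/1275 ≈ 65.9709804
V = pitch²·Σt = 1.45²·84113/1275 = 138.704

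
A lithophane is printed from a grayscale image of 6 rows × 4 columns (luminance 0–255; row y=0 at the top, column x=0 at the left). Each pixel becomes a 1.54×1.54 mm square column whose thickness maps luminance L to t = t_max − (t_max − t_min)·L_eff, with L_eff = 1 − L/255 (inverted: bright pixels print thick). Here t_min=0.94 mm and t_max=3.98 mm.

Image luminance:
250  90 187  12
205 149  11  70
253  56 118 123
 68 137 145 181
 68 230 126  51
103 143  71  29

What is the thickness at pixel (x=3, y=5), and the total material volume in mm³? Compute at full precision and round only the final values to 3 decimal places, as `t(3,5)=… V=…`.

t(3,5)=1.286 V=134.817

span = t_max - t_min = 3.98 - 0.94 = 3.040
L(3,5) = 29, L_eff = 1 - 29/255 = 0.886275 (inverted)
t(3,5) = 3.98 - 3.040·0.886275 = 1.286
Σt over all 6·4 pixels = 362396/6375 ≈ 56.8464314
V = pitch²·Σt = 1.54²·362396/6375 = 134.817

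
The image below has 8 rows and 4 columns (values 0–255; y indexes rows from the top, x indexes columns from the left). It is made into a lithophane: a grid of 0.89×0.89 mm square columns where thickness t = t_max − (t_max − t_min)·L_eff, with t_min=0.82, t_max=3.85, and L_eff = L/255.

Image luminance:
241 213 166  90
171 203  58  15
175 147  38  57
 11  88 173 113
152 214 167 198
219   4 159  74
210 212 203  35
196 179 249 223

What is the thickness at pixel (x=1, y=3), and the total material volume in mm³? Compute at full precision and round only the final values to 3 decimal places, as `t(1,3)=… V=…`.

span = t_max - t_min = 3.85 - 0.82 = 3.030
L(1,3) = 88, L_eff = 88/255 = 0.345098
t(1,3) = 3.85 - 3.030·0.345098 = 2.804
Σt over all 8·4 pixels = 577247/8500 ≈ 67.9114118
V = pitch²·Σt = 0.89²·577247/8500 = 53.793

t(1,3)=2.804 V=53.793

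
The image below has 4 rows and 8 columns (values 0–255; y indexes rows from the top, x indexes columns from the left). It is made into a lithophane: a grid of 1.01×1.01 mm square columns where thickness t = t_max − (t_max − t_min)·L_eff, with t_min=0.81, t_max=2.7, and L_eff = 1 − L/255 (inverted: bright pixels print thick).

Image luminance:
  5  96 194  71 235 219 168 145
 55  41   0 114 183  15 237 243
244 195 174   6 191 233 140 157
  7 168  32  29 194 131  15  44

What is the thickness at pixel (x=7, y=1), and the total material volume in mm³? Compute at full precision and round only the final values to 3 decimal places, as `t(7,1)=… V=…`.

span = t_max - t_min = 2.7 - 0.81 = 1.890
L(7,1) = 243, L_eff = 1 - 243/255 = 0.047059 (inverted)
t(7,1) = 2.7 - 1.890·0.047059 = 2.611
Σt over all 4·8 pixels = 471123/8500 ≈ 55.4262353
V = pitch²·Σt = 1.01²·471123/8500 = 56.540

t(7,1)=2.611 V=56.540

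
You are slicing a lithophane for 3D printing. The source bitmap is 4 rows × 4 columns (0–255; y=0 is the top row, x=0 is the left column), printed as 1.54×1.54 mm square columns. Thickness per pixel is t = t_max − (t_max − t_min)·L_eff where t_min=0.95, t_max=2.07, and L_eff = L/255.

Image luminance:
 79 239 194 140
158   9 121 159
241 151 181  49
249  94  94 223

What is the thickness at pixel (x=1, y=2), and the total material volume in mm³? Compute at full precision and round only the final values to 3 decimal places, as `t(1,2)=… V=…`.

span = t_max - t_min = 2.07 - 0.95 = 1.120
L(1,2) = 151, L_eff = 151/255 = 0.592157
t(1,2) = 2.07 - 1.120·0.592157 = 1.407
Σt over all 4·4 pixels = 144472/6375 ≈ 22.6622745
V = pitch²·Σt = 1.54²·144472/6375 = 53.746

t(1,2)=1.407 V=53.746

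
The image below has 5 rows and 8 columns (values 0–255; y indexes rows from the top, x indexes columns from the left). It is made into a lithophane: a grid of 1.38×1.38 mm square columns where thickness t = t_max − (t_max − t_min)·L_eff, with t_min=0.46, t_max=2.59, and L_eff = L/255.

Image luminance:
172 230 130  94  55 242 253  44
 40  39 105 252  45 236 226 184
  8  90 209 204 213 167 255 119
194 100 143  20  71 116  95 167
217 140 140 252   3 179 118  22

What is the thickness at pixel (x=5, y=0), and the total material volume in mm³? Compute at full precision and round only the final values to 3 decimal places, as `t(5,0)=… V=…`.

t(5,0)=0.569 V=108.390

span = t_max - t_min = 2.59 - 0.46 = 2.130
L(5,0) = 242, L_eff = 242/255 = 0.949020
t(5,0) = 2.59 - 2.130·0.949020 = 0.569
Σt over all 5·8 pixels = 483781/8500 ≈ 56.9154118
V = pitch²·Σt = 1.38²·483781/8500 = 108.390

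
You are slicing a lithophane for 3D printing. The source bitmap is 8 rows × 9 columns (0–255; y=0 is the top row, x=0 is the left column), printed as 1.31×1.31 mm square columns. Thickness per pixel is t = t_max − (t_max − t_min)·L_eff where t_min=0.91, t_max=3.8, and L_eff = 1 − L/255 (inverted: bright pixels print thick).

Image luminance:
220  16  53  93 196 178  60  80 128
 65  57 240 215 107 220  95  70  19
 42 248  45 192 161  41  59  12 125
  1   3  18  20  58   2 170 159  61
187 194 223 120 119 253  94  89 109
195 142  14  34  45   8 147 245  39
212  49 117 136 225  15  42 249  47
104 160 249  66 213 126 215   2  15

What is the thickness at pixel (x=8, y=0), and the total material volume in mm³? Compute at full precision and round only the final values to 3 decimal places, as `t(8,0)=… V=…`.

span = t_max - t_min = 3.8 - 0.91 = 2.890
L(8,0) = 128, L_eff = 1 - 128/255 = 0.498039 (inverted)
t(8,0) = 3.8 - 2.890·0.498039 = 2.361
Σt over all 8·9 pixels = 156.504
V = pitch²·Σt = 1.31²·156.504 = 268.577

t(8,0)=2.361 V=268.577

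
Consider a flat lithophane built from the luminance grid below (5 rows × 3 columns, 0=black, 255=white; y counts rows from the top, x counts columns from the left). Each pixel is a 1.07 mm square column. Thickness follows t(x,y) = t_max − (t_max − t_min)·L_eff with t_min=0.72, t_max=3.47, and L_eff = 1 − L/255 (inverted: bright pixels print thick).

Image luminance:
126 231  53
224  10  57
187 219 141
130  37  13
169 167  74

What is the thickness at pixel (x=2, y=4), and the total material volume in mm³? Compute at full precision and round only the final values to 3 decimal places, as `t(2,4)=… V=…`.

span = t_max - t_min = 3.47 - 0.72 = 2.750
L(2,4) = 74, L_eff = 1 - 74/255 = 0.709804 (inverted)
t(2,4) = 3.47 - 2.750·0.709804 = 1.518
Σt over all 5·3 pixels = 15617/510 ≈ 30.6215686
V = pitch²·Σt = 1.07²·15617/510 = 35.059

t(2,4)=1.518 V=35.059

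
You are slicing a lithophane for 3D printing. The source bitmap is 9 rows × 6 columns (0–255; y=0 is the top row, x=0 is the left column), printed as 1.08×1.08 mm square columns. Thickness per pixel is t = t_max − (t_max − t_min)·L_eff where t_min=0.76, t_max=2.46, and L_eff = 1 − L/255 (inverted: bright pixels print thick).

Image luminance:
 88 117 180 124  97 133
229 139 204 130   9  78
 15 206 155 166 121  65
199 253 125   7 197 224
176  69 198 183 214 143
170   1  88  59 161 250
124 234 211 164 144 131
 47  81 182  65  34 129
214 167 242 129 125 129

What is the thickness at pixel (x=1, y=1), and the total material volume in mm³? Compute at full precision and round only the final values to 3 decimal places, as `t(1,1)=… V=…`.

t(1,1)=1.687 V=106.383

span = t_max - t_min = 2.46 - 0.76 = 1.700
L(1,1) = 139, L_eff = 1 - 139/255 = 0.454902 (inverted)
t(1,1) = 2.46 - 1.700·0.454902 = 1.687
Σt over all 9·6 pixels = 13681/150 ≈ 91.2066667
V = pitch²·Σt = 1.08²·13681/150 = 106.383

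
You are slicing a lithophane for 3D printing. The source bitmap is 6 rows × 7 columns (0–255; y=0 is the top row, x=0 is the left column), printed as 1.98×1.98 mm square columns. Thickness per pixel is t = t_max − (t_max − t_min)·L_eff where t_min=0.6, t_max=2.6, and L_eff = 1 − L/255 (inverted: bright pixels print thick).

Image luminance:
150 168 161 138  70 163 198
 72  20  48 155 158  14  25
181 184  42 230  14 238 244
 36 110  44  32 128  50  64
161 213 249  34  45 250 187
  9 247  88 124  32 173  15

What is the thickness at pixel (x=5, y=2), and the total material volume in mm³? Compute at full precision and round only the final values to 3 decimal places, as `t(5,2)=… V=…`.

span = t_max - t_min = 2.6 - 0.6 = 2.000
L(5,2) = 238, L_eff = 1 - 238/255 = 0.066667 (inverted)
t(5,2) = 2.6 - 2.000·0.066667 = 2.467
Σt over all 6·7 pixels = 962/15 ≈ 64.1333333
V = pitch²·Σt = 1.98²·962/15 = 251.428

t(5,2)=2.467 V=251.428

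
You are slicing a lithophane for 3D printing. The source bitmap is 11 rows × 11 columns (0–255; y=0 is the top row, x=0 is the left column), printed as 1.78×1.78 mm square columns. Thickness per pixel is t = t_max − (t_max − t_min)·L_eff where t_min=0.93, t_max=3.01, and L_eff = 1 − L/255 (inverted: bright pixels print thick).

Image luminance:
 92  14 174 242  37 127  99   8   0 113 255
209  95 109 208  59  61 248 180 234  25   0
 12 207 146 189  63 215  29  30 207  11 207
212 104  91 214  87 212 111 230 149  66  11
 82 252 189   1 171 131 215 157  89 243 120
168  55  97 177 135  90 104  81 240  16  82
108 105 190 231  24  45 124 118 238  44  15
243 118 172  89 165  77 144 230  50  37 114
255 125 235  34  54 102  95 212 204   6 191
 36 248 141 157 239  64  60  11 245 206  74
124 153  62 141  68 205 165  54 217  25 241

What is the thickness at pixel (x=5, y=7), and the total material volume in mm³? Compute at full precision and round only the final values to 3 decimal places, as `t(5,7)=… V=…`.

t(5,7)=1.558 V=754.980

span = t_max - t_min = 3.01 - 0.93 = 2.080
L(5,7) = 77, L_eff = 1 - 77/255 = 0.698039 (inverted)
t(5,7) = 3.01 - 2.080·0.698039 = 1.558
Σt over all 11·11 pixels = 2025417/8500 ≈ 238.2843529
V = pitch²·Σt = 1.78²·2025417/8500 = 754.980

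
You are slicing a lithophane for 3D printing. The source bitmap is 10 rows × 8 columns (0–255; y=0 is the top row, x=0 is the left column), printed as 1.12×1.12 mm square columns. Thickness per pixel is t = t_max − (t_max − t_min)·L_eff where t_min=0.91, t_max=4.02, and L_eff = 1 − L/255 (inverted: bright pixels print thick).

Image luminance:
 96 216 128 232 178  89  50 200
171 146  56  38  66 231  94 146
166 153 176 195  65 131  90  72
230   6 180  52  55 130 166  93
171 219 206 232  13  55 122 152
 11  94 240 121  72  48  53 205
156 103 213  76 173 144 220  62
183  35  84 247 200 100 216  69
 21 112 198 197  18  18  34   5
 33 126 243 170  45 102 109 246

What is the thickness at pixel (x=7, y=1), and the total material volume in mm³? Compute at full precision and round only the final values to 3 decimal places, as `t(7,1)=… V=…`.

span = t_max - t_min = 4.02 - 0.91 = 3.110
L(7,1) = 146, L_eff = 1 - 146/255 = 0.427451 (inverted)
t(7,1) = 4.02 - 3.110·0.427451 = 2.691
Σt over all 10·8 pixels = 4987859/25500 ≈ 195.6023137
V = pitch²·Σt = 1.12²·4987859/25500 = 245.364

t(7,1)=2.691 V=245.364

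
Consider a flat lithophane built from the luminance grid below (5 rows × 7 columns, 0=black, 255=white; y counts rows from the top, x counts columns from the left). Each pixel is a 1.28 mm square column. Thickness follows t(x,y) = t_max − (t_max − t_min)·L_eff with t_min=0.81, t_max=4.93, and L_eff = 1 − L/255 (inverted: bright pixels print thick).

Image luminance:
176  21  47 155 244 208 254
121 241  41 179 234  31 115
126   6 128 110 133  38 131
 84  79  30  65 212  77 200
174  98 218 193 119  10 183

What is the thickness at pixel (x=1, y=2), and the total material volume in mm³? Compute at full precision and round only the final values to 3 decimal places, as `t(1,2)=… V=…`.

span = t_max - t_min = 4.93 - 0.81 = 4.120
L(1,2) = 6, L_eff = 1 - 6/255 = 0.976471 (inverted)
t(1,2) = 4.93 - 4.120·0.976471 = 0.907
Σt over all 5·7 pixels = 2569097/25500 ≈ 100.7489020
V = pitch²·Σt = 1.28²·2569097/25500 = 165.067

t(1,2)=0.907 V=165.067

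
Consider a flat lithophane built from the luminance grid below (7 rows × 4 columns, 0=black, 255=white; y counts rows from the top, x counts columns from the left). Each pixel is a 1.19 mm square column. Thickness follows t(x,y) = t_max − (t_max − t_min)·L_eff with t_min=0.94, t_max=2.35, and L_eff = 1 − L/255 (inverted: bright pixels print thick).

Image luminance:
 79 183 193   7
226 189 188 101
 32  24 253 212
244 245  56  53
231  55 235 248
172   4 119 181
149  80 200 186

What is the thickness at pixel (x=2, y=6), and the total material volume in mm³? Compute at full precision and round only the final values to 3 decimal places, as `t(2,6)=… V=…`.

t(2,6)=2.046 V=69.728

span = t_max - t_min = 2.35 - 0.94 = 1.410
L(2,6) = 200, L_eff = 1 - 200/255 = 0.215686 (inverted)
t(2,6) = 2.35 - 1.410·0.215686 = 2.046
Σt over all 7·4 pixels = 83707/1700 ≈ 49.2394118
V = pitch²·Σt = 1.19²·83707/1700 = 69.728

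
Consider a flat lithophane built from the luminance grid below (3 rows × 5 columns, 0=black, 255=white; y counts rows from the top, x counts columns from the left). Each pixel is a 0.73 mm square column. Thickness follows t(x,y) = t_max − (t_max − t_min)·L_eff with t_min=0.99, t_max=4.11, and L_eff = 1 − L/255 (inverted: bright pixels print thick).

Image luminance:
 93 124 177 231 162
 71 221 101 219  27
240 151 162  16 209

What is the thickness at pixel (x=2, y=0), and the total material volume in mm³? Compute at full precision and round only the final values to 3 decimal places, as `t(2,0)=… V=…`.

t(2,0)=3.156 V=22.284

span = t_max - t_min = 4.11 - 0.99 = 3.120
L(2,0) = 177, L_eff = 1 - 177/255 = 0.305882 (inverted)
t(2,0) = 4.11 - 3.120·0.305882 = 3.156
Σt over all 3·5 pixels = 355441/8500 ≈ 41.8165882
V = pitch²·Σt = 0.73²·355441/8500 = 22.284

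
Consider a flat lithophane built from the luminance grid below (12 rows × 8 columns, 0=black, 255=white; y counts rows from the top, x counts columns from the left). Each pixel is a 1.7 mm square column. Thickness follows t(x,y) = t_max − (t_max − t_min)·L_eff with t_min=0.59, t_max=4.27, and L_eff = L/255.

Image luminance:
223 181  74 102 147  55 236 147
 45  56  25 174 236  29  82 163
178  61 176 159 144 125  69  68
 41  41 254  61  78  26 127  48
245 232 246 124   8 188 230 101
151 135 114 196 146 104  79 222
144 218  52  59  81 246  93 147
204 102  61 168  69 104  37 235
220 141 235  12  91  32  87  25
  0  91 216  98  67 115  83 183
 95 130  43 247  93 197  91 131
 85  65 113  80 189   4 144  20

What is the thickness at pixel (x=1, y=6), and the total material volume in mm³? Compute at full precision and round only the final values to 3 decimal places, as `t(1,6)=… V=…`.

t(1,6)=1.124 V=701.080

span = t_max - t_min = 4.27 - 0.59 = 3.680
L(1,6) = 218, L_eff = 218/255 = 0.854902
t(1,6) = 4.27 - 3.680·0.854902 = 1.124
Σt over all 12·8 pixels = 4124/17 ≈ 242.5882353
V = pitch²·Σt = 1.7²·4124/17 = 701.080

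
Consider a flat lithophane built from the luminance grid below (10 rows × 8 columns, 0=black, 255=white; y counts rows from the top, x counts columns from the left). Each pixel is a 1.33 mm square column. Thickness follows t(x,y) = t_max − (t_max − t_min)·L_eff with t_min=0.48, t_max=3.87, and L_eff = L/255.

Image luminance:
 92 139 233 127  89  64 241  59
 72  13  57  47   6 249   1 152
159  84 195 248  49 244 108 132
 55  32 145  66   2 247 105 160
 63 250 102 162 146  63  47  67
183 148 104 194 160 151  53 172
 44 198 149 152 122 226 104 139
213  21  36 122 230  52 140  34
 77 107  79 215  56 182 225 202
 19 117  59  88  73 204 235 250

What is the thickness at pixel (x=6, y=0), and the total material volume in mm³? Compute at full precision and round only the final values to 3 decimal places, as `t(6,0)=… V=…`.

span = t_max - t_min = 3.87 - 0.48 = 3.390
L(6,0) = 241, L_eff = 241/255 = 0.945098
t(6,0) = 3.87 - 3.390·0.945098 = 0.666
Σt over all 10·8 pixels = 1512109/8500 ≈ 177.8951765
V = pitch²·Σt = 1.33²·1512109/8500 = 314.679

t(6,0)=0.666 V=314.679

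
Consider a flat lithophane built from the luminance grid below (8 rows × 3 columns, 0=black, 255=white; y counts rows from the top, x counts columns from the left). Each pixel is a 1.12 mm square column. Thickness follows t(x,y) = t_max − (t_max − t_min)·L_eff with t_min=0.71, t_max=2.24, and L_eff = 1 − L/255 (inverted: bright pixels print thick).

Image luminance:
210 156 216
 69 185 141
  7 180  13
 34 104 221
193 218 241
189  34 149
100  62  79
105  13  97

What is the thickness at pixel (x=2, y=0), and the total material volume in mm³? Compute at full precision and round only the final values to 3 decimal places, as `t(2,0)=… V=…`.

t(2,0)=2.006 V=44.075

span = t_max - t_min = 2.24 - 0.71 = 1.530
L(2,0) = 216, L_eff = 1 - 216/255 = 0.152941 (inverted)
t(2,0) = 2.24 - 1.530·0.152941 = 2.006
Σt over all 8·3 pixels = 35.136
V = pitch²·Σt = 1.12²·35.136 = 44.075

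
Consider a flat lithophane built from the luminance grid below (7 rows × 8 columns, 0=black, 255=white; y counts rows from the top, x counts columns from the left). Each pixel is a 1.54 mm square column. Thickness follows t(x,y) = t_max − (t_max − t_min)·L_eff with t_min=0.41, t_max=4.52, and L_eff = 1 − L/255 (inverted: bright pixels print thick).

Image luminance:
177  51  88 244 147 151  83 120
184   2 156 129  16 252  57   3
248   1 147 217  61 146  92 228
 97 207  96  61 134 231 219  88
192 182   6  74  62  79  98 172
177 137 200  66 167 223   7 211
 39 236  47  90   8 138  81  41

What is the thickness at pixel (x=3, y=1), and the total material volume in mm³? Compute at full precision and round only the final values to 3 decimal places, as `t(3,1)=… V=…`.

span = t_max - t_min = 4.52 - 0.41 = 4.110
L(3,1) = 129, L_eff = 1 - 129/255 = 0.494118 (inverted)
t(3,1) = 4.52 - 4.110·0.494118 = 2.489
Σt over all 7·8 pixels = 567901/4250 ≈ 133.6237647
V = pitch²·Σt = 1.54²·567901/4250 = 316.902

t(3,1)=2.489 V=316.902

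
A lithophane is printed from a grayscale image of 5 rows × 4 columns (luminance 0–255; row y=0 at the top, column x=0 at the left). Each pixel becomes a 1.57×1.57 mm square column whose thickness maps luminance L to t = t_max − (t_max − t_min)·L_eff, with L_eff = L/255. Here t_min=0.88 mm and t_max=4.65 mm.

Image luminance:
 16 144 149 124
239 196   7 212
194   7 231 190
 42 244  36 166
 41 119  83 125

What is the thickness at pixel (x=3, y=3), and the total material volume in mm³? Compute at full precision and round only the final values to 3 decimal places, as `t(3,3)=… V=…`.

span = t_max - t_min = 4.65 - 0.88 = 3.770
L(3,3) = 166, L_eff = 166/255 = 0.650980
t(3,3) = 4.65 - 3.770·0.650980 = 2.196
Σt over all 5·4 pixels = 93633/1700 ≈ 55.0782353
V = pitch²·Σt = 1.57²·93633/1700 = 135.762

t(3,3)=2.196 V=135.762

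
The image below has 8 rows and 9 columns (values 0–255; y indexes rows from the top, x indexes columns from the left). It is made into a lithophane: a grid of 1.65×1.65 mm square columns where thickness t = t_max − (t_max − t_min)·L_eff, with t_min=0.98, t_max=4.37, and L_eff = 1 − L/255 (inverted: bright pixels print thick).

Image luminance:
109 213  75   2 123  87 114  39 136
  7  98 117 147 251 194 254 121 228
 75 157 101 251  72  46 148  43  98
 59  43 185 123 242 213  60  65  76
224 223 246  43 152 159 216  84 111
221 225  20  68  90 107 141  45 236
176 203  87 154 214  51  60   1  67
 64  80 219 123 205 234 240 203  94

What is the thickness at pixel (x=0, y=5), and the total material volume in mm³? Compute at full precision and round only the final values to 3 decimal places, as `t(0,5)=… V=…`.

span = t_max - t_min = 4.37 - 0.98 = 3.390
L(0,5) = 221, L_eff = 1 - 221/255 = 0.133333 (inverted)
t(0,5) = 4.37 - 3.390·0.133333 = 3.918
Σt over all 8·9 pixels = 834257/4250 ≈ 196.2957647
V = pitch²·Σt = 1.65²·834257/4250 = 534.415

t(0,5)=3.918 V=534.415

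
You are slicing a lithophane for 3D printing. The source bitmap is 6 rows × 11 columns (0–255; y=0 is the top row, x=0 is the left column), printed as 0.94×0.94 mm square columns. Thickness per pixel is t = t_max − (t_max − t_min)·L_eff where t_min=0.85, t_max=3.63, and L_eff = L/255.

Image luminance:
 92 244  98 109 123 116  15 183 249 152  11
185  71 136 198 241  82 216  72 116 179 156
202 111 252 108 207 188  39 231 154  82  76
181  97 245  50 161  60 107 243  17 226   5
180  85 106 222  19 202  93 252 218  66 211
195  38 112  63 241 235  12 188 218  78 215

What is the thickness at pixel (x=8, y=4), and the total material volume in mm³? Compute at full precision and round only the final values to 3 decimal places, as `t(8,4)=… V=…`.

t(8,4)=1.253 V=121.769

span = t_max - t_min = 3.63 - 0.85 = 2.780
L(8,4) = 218, L_eff = 218/255 = 0.854902
t(8,4) = 3.63 - 2.780·0.854902 = 1.253
Σt over all 6·11 pixels = 175708/1275 ≈ 137.8101961
V = pitch²·Σt = 0.94²·175708/1275 = 121.769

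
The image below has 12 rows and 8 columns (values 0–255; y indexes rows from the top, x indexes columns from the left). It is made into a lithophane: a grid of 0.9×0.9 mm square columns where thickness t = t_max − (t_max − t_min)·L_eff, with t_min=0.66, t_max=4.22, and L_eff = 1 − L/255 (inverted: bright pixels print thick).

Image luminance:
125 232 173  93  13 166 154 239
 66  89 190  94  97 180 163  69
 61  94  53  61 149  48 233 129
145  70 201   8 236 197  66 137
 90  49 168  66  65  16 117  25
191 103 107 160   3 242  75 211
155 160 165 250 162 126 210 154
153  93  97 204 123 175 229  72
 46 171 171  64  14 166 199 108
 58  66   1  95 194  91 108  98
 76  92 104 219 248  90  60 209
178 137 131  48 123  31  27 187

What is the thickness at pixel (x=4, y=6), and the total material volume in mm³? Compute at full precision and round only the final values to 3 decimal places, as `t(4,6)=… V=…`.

t(4,6)=2.922 V=185.403

span = t_max - t_min = 4.22 - 0.66 = 3.560
L(4,6) = 162, L_eff = 1 - 162/255 = 0.364706 (inverted)
t(4,6) = 4.22 - 3.560·0.364706 = 2.922
Σt over all 12·8 pixels = 1459193/6375 ≈ 228.8930196
V = pitch²·Σt = 0.9²·1459193/6375 = 185.403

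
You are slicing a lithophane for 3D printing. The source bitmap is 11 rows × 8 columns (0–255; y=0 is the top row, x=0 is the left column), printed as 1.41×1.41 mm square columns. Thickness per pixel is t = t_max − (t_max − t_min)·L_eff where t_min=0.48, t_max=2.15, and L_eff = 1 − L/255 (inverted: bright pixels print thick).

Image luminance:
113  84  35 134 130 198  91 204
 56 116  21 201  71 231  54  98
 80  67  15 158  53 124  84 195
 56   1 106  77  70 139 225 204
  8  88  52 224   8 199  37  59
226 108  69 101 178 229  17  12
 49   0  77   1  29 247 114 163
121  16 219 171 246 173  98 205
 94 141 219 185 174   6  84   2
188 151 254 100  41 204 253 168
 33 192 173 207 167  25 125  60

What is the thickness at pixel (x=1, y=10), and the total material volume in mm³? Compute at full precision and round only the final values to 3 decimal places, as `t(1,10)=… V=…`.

t(1,10)=1.737 V=217.837

span = t_max - t_min = 2.15 - 0.48 = 1.670
L(1,10) = 192, L_eff = 1 - 192/255 = 0.247059 (inverted)
t(1,10) = 2.15 - 1.670·0.247059 = 1.737
Σt over all 11·8 pixels = 931349/8500 ≈ 109.5704706
V = pitch²·Σt = 1.41²·931349/8500 = 217.837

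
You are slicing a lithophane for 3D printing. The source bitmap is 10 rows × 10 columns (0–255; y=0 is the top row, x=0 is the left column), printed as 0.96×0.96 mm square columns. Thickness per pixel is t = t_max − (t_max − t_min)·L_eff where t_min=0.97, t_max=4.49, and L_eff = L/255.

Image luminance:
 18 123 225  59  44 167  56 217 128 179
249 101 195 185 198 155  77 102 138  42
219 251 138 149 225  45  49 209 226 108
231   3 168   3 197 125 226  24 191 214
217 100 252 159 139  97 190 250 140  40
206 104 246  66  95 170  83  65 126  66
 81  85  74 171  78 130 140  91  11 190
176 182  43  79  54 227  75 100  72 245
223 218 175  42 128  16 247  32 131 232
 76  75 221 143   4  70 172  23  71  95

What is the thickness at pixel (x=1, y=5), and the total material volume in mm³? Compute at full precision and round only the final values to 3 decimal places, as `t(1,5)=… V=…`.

t(1,5)=3.054 V=246.279

span = t_max - t_min = 4.49 - 0.97 = 3.520
L(1,5) = 104, L_eff = 104/255 = 0.407843
t(1,5) = 4.49 - 3.520·0.407843 = 3.054
Σt over all 10·10 pixels = 1703591/6375 ≈ 267.2299608
V = pitch²·Σt = 0.96²·1703591/6375 = 246.279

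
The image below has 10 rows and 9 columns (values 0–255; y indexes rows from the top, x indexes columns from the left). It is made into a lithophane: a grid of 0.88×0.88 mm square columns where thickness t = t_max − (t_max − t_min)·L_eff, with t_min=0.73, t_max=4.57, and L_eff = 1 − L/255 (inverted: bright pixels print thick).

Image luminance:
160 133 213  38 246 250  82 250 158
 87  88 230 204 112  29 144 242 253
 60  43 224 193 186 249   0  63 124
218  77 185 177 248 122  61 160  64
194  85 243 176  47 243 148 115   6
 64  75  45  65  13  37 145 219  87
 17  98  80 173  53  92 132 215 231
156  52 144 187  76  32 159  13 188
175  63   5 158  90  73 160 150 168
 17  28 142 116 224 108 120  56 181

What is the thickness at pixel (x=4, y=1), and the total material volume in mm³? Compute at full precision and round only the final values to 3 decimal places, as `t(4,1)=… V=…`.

span = t_max - t_min = 4.57 - 0.73 = 3.840
L(4,1) = 112, L_eff = 1 - 112/255 = 0.560784 (inverted)
t(4,1) = 4.57 - 3.840·0.560784 = 2.417
Σt over all 10·9 pixels = 1015993/4250 ≈ 239.0571765
V = pitch²·Σt = 0.88²·1015993/4250 = 185.126

t(4,1)=2.417 V=185.126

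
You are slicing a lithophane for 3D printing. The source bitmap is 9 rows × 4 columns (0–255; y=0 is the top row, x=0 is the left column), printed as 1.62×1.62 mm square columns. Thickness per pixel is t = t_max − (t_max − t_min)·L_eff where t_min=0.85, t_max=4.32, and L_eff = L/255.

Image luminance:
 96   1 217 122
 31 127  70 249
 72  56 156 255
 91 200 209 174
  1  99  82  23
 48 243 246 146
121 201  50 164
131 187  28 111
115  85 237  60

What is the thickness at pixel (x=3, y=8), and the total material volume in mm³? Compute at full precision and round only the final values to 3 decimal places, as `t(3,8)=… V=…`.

t(3,8)=3.504 V=247.298

span = t_max - t_min = 4.32 - 0.85 = 3.470
L(3,8) = 60, L_eff = 60/255 = 0.235294
t(3,8) = 4.32 - 3.470·0.235294 = 3.504
Σt over all 9·4 pixels = 600718/6375 ≈ 94.2302745
V = pitch²·Σt = 1.62²·600718/6375 = 247.298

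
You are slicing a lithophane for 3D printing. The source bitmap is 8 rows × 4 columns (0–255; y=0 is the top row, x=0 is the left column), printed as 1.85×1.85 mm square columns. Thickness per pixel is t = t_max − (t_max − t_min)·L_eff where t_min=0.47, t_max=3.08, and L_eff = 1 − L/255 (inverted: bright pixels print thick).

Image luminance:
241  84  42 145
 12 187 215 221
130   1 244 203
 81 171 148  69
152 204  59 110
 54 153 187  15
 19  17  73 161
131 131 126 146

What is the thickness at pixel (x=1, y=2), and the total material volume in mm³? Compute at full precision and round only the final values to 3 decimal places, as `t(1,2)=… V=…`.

t(1,2)=0.480 V=189.214

span = t_max - t_min = 3.08 - 0.47 = 2.610
L(1,2) = 1, L_eff = 1 - 1/255 = 0.996078 (inverted)
t(1,2) = 3.08 - 2.610·0.996078 = 0.480
Σt over all 8·4 pixels = 117481/2125 ≈ 55.2851765
V = pitch²·Σt = 1.85²·117481/2125 = 189.214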